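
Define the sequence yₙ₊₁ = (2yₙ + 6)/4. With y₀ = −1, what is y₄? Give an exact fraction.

y₁ = (2·(−1) + 6)/4 = 1.
y₂ = (2·1 + 6)/4 = 2.
y₃ = (2·2 + 6)/4 = 5/2.
y₄ = (2·(5/2) + 6)/4 = 11/4.

11/4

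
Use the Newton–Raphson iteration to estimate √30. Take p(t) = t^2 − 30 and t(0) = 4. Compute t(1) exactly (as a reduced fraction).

23/4

p'(t) = 2t.
p(4) = −14, p'(4) = 8, so t(1) = 4 − (−14)/8 = 23/4.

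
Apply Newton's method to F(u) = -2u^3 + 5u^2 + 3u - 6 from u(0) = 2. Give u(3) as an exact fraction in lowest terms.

F'(u) = -6u^2 + 10u + 3.
F(2) = 4, F'(2) = -1, so u(1) = 2 - 4/(-1) = 6.
F(6) = -240, F'(6) = -153, so u(2) = 6 - (-240)/(-153) = 226/51.
F(226/51) = -9094400/132651, F'(226/51) = -20377/289, so u(3) = (226/51) - (-9094400/132651)/(-20377/289) = 4621774/1336149.

4621774/1336149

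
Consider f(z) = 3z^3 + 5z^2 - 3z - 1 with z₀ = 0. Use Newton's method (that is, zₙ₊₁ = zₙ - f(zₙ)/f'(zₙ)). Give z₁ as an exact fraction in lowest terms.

f'(z) = 9z^2 + 10z - 3.
f(0) = -1, f'(0) = -3, so z₁ = 0 - (-1)/(-3) = -1/3.

-1/3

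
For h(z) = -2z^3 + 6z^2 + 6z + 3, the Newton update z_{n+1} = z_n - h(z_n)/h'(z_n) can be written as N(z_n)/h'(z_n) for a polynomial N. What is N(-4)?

h'(z) = -6z^2 + 12z + 6.
N(z) = z·h'(z) - h(z) = z·(-6z^2 + 12z + 6) - (-2z^3 + 6z^2 + 6z + 3) = -4z^3 + 6z^2 - 3.
N(-4) = 349.

349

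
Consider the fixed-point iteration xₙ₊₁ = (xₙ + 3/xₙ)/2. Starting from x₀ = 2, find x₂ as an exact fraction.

x₁ = (2 + 3/2)/2 = 7/4.
x₂ = (7/4 + 3/(7/4))/2 = 97/56.

97/56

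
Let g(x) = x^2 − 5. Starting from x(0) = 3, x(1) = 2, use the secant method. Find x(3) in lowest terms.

g(3) = 4, g(2) = −1. x(2) = 2 − (−1)·(2 − 3)/((−1) − 4) = 11/5.
g(2) = −1, g(11/5) = −4/25. x(3) = (11/5) − (−4/25)·((11/5) − 2)/((−4/25) − (−1)) = 47/21.

47/21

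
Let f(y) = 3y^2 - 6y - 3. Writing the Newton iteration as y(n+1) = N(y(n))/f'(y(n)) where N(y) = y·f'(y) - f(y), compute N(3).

30

f'(y) = 6y - 6.
N(y) = y·f'(y) - f(y) = y·(6y - 6) - (3y^2 - 6y - 3) = 3y^2 + 3.
N(3) = 30.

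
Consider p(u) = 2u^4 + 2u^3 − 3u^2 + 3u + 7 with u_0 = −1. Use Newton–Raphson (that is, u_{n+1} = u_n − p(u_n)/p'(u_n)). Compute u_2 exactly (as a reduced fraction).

p'(u) = 8u^3 + 6u^2 − 6u + 3.
p(−1) = 1, p'(−1) = 7, so u_1 = (−1) − 1/7 = −8/7.
p(−8/7) = 191/2401, p'(−8/7) = 1973/343, so u_2 = (−8/7) − (191/2401)/(1973/343) = −15975/13811.

−15975/13811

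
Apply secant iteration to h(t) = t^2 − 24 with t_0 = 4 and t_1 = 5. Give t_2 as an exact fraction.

h(4) = −8, h(5) = 1. t_2 = 5 − 1·(5 − 4)/(1 − (−8)) = 44/9.

44/9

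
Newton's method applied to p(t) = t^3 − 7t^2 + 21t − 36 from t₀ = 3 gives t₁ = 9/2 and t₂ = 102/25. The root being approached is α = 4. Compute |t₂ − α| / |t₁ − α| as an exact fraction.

4/25

t₁ − α = 9/2 − 4 = 1/2, so |t₁ − α| = 1/2.
t₂ − α = 102/25 − 4 = 2/25, so |t₂ − α| = 2/25.
Ratio = (2/25) / (1/2) = 4/25.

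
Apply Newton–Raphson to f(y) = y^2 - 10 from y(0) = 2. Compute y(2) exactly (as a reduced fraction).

f'(y) = 2y.
f(2) = -6, f'(2) = 4, so y(1) = 2 - (-6)/4 = 7/2.
f(7/2) = 9/4, f'(7/2) = 7, so y(2) = (7/2) - (9/4)/7 = 89/28.

89/28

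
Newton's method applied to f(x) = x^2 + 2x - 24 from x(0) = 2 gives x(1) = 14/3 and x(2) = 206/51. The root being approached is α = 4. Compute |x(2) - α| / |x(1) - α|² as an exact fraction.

x(1) - α = 14/3 - 4 = 2/3, so |x(1) - α| = 2/3.
x(2) - α = 206/51 - 4 = 2/51, so |x(2) - α| = 2/51.
|x(1) - α|² = 4/9.
Ratio = (2/51) / (4/9) = 3/34.

3/34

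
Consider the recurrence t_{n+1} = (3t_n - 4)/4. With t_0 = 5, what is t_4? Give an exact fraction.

-295/256

t_1 = (3·5 - 4)/4 = 11/4.
t_2 = (3·(11/4) - 4)/4 = 17/16.
t_3 = (3·(17/16) - 4)/4 = -13/64.
t_4 = (3·(-13/64) - 4)/4 = -295/256.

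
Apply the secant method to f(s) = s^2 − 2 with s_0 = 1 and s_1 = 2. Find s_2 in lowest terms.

f(1) = −1, f(2) = 2. s_2 = 2 − 2·(2 − 1)/(2 − (−1)) = 4/3.

4/3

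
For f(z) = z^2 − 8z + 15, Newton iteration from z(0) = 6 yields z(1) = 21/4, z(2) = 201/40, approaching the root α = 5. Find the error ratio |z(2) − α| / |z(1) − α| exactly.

1/10

z(1) − α = 21/4 − 5 = 1/4, so |z(1) − α| = 1/4.
z(2) − α = 201/40 − 5 = 1/40, so |z(2) − α| = 1/40.
Ratio = (1/40) / (1/4) = 1/10.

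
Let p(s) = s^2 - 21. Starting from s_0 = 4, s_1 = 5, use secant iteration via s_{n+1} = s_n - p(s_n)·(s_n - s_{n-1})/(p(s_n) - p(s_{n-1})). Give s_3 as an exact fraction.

p(4) = -5, p(5) = 4. s_2 = 5 - 4·(5 - 4)/(4 - (-5)) = 41/9.
p(5) = 4, p(41/9) = -20/81. s_3 = (41/9) - (-20/81)·((41/9) - 5)/((-20/81) - 4) = 197/43.

197/43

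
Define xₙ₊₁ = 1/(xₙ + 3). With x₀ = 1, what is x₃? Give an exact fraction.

x₁ = 1/(1 + 3) = 1/4.
x₂ = 1/(1/4 + 3) = 4/13.
x₃ = 1/(4/13 + 3) = 13/43.

13/43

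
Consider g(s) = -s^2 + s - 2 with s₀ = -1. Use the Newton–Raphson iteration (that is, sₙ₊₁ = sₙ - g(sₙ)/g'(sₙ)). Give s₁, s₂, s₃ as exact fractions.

s₁ = 1/3, s₂ = 17/3, s₃ = 271/93

g'(s) = -2s + 1.
g(-1) = -4, g'(-1) = 3, so s₁ = (-1) - (-4)/3 = 1/3.
g(1/3) = -16/9, g'(1/3) = 1/3, so s₂ = (1/3) - (-16/9)/(1/3) = 17/3.
g(17/3) = -256/9, g'(17/3) = -31/3, so s₃ = (17/3) - (-256/9)/(-31/3) = 271/93.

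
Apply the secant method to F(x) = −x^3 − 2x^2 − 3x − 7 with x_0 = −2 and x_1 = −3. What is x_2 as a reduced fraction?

−25/12

F(−2) = −1, F(−3) = 11. x_2 = (−3) − 11·((−3) − (−2))/(11 − (−1)) = −25/12.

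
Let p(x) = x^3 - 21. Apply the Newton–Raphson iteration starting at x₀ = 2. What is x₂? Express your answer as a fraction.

p'(x) = 3x^2.
p(2) = -13, p'(2) = 12, so x₁ = 2 - (-13)/12 = 37/12.
p(37/12) = 14365/1728, p'(37/12) = 1369/48, so x₂ = (37/12) - (14365/1728)/(1369/48) = 68797/24642.

68797/24642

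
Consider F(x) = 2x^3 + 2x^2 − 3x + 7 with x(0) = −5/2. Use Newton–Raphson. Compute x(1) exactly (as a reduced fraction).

−114/49

F'(x) = 6x^2 + 4x − 3.
F(−5/2) = −17/4, F'(−5/2) = 49/2, so x(1) = (−5/2) − (−17/4)/(49/2) = −114/49.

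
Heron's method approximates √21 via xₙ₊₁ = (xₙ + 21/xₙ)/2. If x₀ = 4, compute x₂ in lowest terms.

2713/592

x₁ = (4 + 21/4)/2 = 37/8.
x₂ = (37/8 + 21/(37/8))/2 = 2713/592.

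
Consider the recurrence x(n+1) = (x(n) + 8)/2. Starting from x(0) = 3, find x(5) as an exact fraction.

251/32

x(1) = (3 + 8)/2 = 11/2.
x(2) = ((11/2) + 8)/2 = 27/4.
x(3) = ((27/4) + 8)/2 = 59/8.
x(4) = ((59/8) + 8)/2 = 123/16.
x(5) = ((123/16) + 8)/2 = 251/32.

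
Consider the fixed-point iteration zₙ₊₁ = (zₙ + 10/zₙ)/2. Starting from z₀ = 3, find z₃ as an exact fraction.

1039681/328776

z₁ = (3 + 10/3)/2 = 19/6.
z₂ = (19/6 + 10/(19/6))/2 = 721/228.
z₃ = (721/228 + 10/(721/228))/2 = 1039681/328776.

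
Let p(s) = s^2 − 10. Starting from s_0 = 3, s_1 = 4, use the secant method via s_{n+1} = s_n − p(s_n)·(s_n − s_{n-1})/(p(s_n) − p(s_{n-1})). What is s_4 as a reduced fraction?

3488/1103

p(3) = −1, p(4) = 6. s_2 = 4 − 6·(4 − 3)/(6 − (−1)) = 22/7.
p(4) = 6, p(22/7) = −6/49. s_3 = (22/7) − (−6/49)·((22/7) − 4)/((−6/49) − 6) = 79/25.
p(22/7) = −6/49, p(79/25) = −9/625. s_4 = (79/25) − (−9/625)·((79/25) − (22/7))/((−9/625) − (−6/49)) = 3488/1103.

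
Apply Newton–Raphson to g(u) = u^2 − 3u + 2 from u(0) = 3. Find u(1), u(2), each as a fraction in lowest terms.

g'(u) = 2u − 3.
g(3) = 2, g'(3) = 3, so u(1) = 3 − 2/3 = 7/3.
g(7/3) = 4/9, g'(7/3) = 5/3, so u(2) = (7/3) − (4/9)/(5/3) = 31/15.

u(1) = 7/3, u(2) = 31/15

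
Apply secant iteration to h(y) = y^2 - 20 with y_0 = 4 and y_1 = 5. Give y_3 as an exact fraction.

76/17

h(4) = -4, h(5) = 5. y_2 = 5 - 5·(5 - 4)/(5 - (-4)) = 40/9.
h(5) = 5, h(40/9) = -20/81. y_3 = (40/9) - (-20/81)·((40/9) - 5)/((-20/81) - 5) = 76/17.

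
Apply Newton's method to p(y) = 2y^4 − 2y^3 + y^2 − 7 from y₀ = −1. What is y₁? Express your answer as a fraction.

p'(y) = 8y^3 − 6y^2 + 2y.
p(−1) = −2, p'(−1) = −16, so y₁ = (−1) − (−2)/(−16) = −9/8.

−9/8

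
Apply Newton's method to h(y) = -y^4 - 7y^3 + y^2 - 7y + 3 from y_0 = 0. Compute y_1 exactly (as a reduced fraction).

h'(y) = -4y^3 - 21y^2 + 2y - 7.
h(0) = 3, h'(0) = -7, so y_1 = 0 - 3/(-7) = 3/7.

3/7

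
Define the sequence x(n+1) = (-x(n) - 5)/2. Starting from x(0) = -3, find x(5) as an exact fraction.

x(1) = (-(-3) - 5)/2 = -1.
x(2) = (-(-1) - 5)/2 = -2.
x(3) = (-(-2) - 5)/2 = -3/2.
x(4) = (-(-3/2) - 5)/2 = -7/4.
x(5) = (-(-7/4) - 5)/2 = -13/8.

-13/8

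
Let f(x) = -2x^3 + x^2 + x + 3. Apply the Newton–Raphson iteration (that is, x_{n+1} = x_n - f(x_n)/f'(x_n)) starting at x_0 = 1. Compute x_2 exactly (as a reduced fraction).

f'(x) = -6x^2 + 2x + 1.
f(1) = 3, f'(1) = -3, so x_1 = 1 - 3/(-3) = 2.
f(2) = -7, f'(2) = -19, so x_2 = 2 - (-7)/(-19) = 31/19.

31/19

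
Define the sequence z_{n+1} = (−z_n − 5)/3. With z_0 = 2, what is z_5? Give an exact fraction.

z_1 = (−2 − 5)/3 = −7/3.
z_2 = (−(−7/3) − 5)/3 = −8/9.
z_3 = (−(−8/9) − 5)/3 = −37/27.
z_4 = (−(−37/27) − 5)/3 = −98/81.
z_5 = (−(−98/81) − 5)/3 = −307/243.

−307/243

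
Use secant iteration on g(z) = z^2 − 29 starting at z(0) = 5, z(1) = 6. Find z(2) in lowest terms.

g(5) = −4, g(6) = 7. z(2) = 6 − 7·(6 − 5)/(7 − (−4)) = 59/11.

59/11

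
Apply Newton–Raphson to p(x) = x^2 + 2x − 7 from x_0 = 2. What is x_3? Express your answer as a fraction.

430441/235416

p'(x) = 2x + 2.
p(2) = 1, p'(2) = 6, so x_1 = 2 − 1/6 = 11/6.
p(11/6) = 1/36, p'(11/6) = 17/3, so x_2 = (11/6) − (1/36)/(17/3) = 373/204.
p(373/204) = 1/41616, p'(373/204) = 577/102, so x_3 = (373/204) − (1/41616)/(577/102) = 430441/235416.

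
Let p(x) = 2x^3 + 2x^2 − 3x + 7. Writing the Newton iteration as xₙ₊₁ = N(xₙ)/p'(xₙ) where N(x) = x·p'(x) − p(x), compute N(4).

p'(x) = 6x^2 + 4x − 3.
N(x) = x·p'(x) − p(x) = x·(6x^2 + 4x − 3) − (2x^3 + 2x^2 − 3x + 7) = 4x^3 + 2x^2 − 7.
N(4) = 281.

281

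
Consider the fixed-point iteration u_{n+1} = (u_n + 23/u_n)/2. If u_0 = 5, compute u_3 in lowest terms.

2649601/552480

u_1 = (5 + 23/5)/2 = 24/5.
u_2 = (24/5 + 23/(24/5))/2 = 1151/240.
u_3 = (1151/240 + 23/(1151/240))/2 = 2649601/552480.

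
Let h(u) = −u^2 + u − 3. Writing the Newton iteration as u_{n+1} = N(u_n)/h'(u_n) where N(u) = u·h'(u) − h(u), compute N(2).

−1

h'(u) = −2u + 1.
N(u) = u·h'(u) − h(u) = u·(−2u + 1) − (−u^2 + u − 3) = −u^2 + 3.
N(2) = −1.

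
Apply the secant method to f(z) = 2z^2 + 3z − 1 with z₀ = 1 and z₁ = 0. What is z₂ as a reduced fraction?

1/5

f(1) = 4, f(0) = −1. z₂ = 0 − (−1)·(0 − 1)/((−1) − 4) = 1/5.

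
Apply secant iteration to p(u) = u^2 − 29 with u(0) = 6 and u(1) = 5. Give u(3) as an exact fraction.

p(6) = 7, p(5) = −4. u(2) = 5 − (−4)·(5 − 6)/((−4) − 7) = 59/11.
p(5) = −4, p(59/11) = −28/121. u(3) = (59/11) − (−28/121)·((59/11) − 5)/((−28/121) − (−4)) = 307/57.

307/57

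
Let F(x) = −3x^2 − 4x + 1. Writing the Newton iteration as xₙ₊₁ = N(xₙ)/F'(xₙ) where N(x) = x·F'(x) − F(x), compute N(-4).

F'(x) = −6x − 4.
N(x) = x·F'(x) − F(x) = x·(−6x − 4) − (−3x^2 − 4x + 1) = −3x^2 − 1.
N(-4) = −49.

−49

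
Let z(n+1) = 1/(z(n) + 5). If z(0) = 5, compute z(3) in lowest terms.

51/265

z(1) = 1/(5 + 5) = 1/10.
z(2) = 1/(1/10 + 5) = 10/51.
z(3) = 1/(10/51 + 5) = 51/265.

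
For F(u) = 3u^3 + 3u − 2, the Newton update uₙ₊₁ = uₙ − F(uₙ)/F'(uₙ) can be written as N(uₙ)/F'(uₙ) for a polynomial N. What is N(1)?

F'(u) = 9u^2 + 3.
N(u) = u·F'(u) − F(u) = u·(9u^2 + 3) − (3u^3 + 3u − 2) = 6u^3 + 2.
N(1) = 8.

8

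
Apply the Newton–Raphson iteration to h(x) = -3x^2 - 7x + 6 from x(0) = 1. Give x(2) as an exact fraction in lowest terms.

1257/1885

h'(x) = -6x - 7.
h(1) = -4, h'(1) = -13, so x(1) = 1 - (-4)/(-13) = 9/13.
h(9/13) = -48/169, h'(9/13) = -145/13, so x(2) = (9/13) - (-48/169)/(-145/13) = 1257/1885.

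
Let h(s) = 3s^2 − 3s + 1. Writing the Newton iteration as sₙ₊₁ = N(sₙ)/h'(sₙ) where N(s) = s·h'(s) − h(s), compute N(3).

26

h'(s) = 6s − 3.
N(s) = s·h'(s) − h(s) = s·(6s − 3) − (3s^2 − 3s + 1) = 3s^2 − 1.
N(3) = 26.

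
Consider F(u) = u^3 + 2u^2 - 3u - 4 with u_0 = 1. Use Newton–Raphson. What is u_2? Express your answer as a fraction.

F'(u) = 3u^2 + 4u - 3.
F(1) = -4, F'(1) = 4, so u_1 = 1 - (-4)/4 = 2.
F(2) = 6, F'(2) = 17, so u_2 = 2 - 6/17 = 28/17.

28/17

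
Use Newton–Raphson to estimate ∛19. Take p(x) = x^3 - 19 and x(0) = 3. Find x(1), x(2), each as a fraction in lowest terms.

p'(x) = 3x^2.
p(3) = 8, p'(3) = 27, so x(1) = 3 - 8/27 = 73/27.
p(73/27) = 15040/19683, p'(73/27) = 5329/243, so x(2) = (73/27) - (15040/19683)/(5329/243) = 1152011/431649.

x(1) = 73/27, x(2) = 1152011/431649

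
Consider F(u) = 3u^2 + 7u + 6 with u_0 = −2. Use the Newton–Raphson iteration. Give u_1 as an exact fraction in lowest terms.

−6/5

F'(u) = 6u + 7.
F(−2) = 4, F'(−2) = −5, so u_1 = (−2) − 4/(−5) = −6/5.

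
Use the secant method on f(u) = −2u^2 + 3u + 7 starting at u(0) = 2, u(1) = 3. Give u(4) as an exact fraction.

f(2) = 5, f(3) = −2. u(2) = 3 − (−2)·(3 − 2)/((−2) − 5) = 19/7.
f(3) = −2, f(19/7) = 20/49. u(3) = (19/7) − (20/49)·((19/7) − 3)/((20/49) − (−2)) = 163/59.
f(19/7) = 20/49, f(163/59) = 80/3481. u(4) = (163/59) − (80/3481)·((163/59) − (19/7))/((80/3481) − (20/49)) = 1817/657.

1817/657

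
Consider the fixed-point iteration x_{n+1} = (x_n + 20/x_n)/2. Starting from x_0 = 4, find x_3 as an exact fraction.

51841/11592

x_1 = (4 + 20/4)/2 = 9/2.
x_2 = (9/2 + 20/(9/2))/2 = 161/36.
x_3 = (161/36 + 20/(161/36))/2 = 51841/11592.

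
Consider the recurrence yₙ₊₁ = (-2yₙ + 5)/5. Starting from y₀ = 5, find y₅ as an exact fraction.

y₁ = (-2·5 + 5)/5 = -1.
y₂ = (-2·(-1) + 5)/5 = 7/5.
y₃ = (-2·(7/5) + 5)/5 = 11/25.
y₄ = (-2·(11/25) + 5)/5 = 103/125.
y₅ = (-2·(103/125) + 5)/5 = 419/625.

419/625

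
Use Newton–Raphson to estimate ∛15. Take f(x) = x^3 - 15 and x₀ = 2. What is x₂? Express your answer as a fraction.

f'(x) = 3x^2.
f(2) = -7, f'(2) = 12, so x₁ = 2 - (-7)/12 = 31/12.
f(31/12) = 3871/1728, f'(31/12) = 961/48, so x₂ = (31/12) - (3871/1728)/(961/48) = 42751/17298.

42751/17298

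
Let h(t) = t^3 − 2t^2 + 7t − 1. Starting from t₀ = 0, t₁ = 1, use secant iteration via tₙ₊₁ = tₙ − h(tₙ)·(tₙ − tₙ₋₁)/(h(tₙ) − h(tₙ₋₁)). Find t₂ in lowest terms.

h(0) = −1, h(1) = 5. t₂ = 1 − 5·(1 − 0)/(5 − (−1)) = 1/6.

1/6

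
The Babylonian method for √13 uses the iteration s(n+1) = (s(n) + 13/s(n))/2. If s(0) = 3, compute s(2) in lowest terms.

119/33

s(1) = (3 + 13/3)/2 = 11/3.
s(2) = (11/3 + 13/(11/3))/2 = 119/33.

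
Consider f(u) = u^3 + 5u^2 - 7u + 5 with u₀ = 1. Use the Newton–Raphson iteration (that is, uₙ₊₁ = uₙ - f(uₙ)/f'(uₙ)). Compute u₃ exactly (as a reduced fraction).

369179/513405

f'(u) = 3u^2 + 10u - 7.
f(1) = 4, f'(1) = 6, so u₁ = 1 - 4/6 = 1/3.
f(1/3) = 88/27, f'(1/3) = -10/3, so u₂ = (1/3) - (88/27)/(-10/3) = 59/45.
f(59/45) = 607904/91125, f'(59/45) = 7606/675, so u₃ = (59/45) - (607904/91125)/(7606/675) = 369179/513405.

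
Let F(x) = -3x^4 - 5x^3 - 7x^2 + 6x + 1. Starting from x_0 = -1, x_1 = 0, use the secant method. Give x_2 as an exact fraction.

F(-1) = -10, F(0) = 1. x_2 = 0 - 1·(0 - (-1))/(1 - (-10)) = -1/11.

-1/11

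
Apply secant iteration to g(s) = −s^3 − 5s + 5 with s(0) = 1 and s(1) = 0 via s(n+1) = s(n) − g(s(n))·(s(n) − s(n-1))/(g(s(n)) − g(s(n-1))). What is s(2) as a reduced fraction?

g(1) = −1, g(0) = 5. s(2) = 0 − 5·(0 − 1)/(5 − (−1)) = 5/6.

5/6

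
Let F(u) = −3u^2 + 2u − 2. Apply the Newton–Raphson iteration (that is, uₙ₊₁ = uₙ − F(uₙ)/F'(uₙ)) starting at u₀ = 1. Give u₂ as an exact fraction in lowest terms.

F'(u) = −6u + 2.
F(1) = −3, F'(1) = −4, so u₁ = 1 − (−3)/(−4) = 1/4.
F(1/4) = −27/16, F'(1/4) = 1/2, so u₂ = (1/4) − (−27/16)/(1/2) = 29/8.

29/8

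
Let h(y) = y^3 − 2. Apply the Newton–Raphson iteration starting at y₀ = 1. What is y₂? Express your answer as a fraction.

91/72

h'(y) = 3y^2.
h(1) = −1, h'(1) = 3, so y₁ = 1 − (−1)/3 = 4/3.
h(4/3) = 10/27, h'(4/3) = 16/3, so y₂ = (4/3) − (10/27)/(16/3) = 91/72.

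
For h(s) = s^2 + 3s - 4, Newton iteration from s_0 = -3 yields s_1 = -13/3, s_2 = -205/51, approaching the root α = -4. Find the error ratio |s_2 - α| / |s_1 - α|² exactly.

3/17

s_1 - α = -13/3 - (-4) = -13/3 + 4 = -1/3, so |s_1 - α| = 1/3.
s_2 - α = -205/51 - (-4) = -205/51 + 4 = -1/51, so |s_2 - α| = 1/51.
|s_1 - α|² = 1/9.
Ratio = (1/51) / (1/9) = 3/17.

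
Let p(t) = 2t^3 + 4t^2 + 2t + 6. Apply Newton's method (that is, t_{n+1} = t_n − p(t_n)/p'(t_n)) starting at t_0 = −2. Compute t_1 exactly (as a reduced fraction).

p'(t) = 6t^2 + 8t + 2.
p(−2) = 2, p'(−2) = 10, so t_1 = (−2) − 2/10 = −11/5.

−11/5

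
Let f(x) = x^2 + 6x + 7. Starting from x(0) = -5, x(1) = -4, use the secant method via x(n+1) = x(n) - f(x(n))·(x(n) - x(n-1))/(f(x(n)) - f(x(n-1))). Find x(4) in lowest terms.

f(-5) = 2, f(-4) = -1. x(2) = (-4) - (-1)·((-4) - (-5))/((-1) - 2) = -13/3.
f(-4) = -1, f(-13/3) = -2/9. x(3) = (-13/3) - (-2/9)·((-13/3) - (-4))/((-2/9) - (-1)) = -31/7.
f(-13/3) = -2/9, f(-31/7) = 2/49. x(4) = (-31/7) - (2/49)·((-31/7) - (-13/3))/((2/49) - (-2/9)) = -128/29.

-128/29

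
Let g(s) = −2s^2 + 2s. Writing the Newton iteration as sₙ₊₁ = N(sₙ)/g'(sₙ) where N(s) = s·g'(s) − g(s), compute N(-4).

g'(s) = −4s + 2.
N(s) = s·g'(s) − g(s) = s·(−4s + 2) − (−2s^2 + 2s) = −2s^2.
N(-4) = −32.

−32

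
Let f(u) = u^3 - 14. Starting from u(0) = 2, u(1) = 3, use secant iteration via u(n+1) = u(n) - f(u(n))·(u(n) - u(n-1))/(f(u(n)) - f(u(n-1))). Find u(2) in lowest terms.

44/19

f(2) = -6, f(3) = 13. u(2) = 3 - 13·(3 - 2)/(13 - (-6)) = 44/19.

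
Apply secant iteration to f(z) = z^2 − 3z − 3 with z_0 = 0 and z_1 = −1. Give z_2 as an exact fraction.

−3/4

f(0) = −3, f(−1) = 1. z_2 = (−1) − 1·((−1) − 0)/(1 − (−3)) = −3/4.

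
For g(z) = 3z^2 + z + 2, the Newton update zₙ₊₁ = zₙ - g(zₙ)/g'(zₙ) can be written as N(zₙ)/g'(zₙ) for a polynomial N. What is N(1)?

g'(z) = 6z + 1.
N(z) = z·g'(z) - g(z) = z·(6z + 1) - (3z^2 + z + 2) = 3z^2 - 2.
N(1) = 1.

1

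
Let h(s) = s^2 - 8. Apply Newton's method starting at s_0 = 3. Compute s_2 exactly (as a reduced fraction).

h'(s) = 2s.
h(3) = 1, h'(3) = 6, so s_1 = 3 - 1/6 = 17/6.
h(17/6) = 1/36, h'(17/6) = 17/3, so s_2 = (17/6) - (1/36)/(17/3) = 577/204.

577/204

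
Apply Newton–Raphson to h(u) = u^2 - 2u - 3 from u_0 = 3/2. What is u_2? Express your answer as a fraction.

489/136

h'(u) = 2u - 2.
h(3/2) = -15/4, h'(3/2) = 1, so u_1 = (3/2) - (-15/4)/1 = 21/4.
h(21/4) = 225/16, h'(21/4) = 17/2, so u_2 = (21/4) - (225/16)/(17/2) = 489/136.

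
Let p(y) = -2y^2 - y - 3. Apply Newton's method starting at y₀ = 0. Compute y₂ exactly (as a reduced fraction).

-15/11

p'(y) = -4y - 1.
p(0) = -3, p'(0) = -1, so y₁ = 0 - (-3)/(-1) = -3.
p(-3) = -18, p'(-3) = 11, so y₂ = (-3) - (-18)/11 = -15/11.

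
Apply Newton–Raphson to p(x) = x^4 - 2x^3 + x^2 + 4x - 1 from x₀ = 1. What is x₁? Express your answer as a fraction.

1/4

p'(x) = 4x^3 - 6x^2 + 2x + 4.
p(1) = 3, p'(1) = 4, so x₁ = 1 - 3/4 = 1/4.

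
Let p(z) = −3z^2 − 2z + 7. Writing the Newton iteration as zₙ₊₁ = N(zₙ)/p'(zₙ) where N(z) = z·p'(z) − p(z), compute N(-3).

−34

p'(z) = −6z − 2.
N(z) = z·p'(z) − p(z) = z·(−6z − 2) − (−3z^2 − 2z + 7) = −3z^2 − 7.
N(-3) = −34.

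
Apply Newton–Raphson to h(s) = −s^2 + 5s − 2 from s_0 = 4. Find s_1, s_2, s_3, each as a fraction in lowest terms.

h'(s) = −2s + 5.
h(4) = 2, h'(4) = −3, so s_1 = 4 − 2/(−3) = 14/3.
h(14/3) = −4/9, h'(14/3) = −13/3, so s_2 = (14/3) − (−4/9)/(−13/3) = 178/39.
h(178/39) = −16/1521, h'(178/39) = −161/39, so s_3 = (178/39) − (−16/1521)/(−161/39) = 28642/6279.

s_1 = 14/3, s_2 = 178/39, s_3 = 28642/6279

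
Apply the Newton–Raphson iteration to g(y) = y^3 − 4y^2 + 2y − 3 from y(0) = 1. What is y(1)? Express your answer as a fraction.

g'(y) = 3y^2 − 8y + 2.
g(1) = −4, g'(1) = −3, so y(1) = 1 − (−4)/(−3) = −1/3.

−1/3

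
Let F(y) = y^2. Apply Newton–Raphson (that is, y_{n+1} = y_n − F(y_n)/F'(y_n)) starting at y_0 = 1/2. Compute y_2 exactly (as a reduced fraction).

F'(y) = 2y.
F(1/2) = 1/4, F'(1/2) = 1, so y_1 = (1/2) − (1/4)/1 = 1/4.
F(1/4) = 1/16, F'(1/4) = 1/2, so y_2 = (1/4) − (1/16)/(1/2) = 1/8.

1/8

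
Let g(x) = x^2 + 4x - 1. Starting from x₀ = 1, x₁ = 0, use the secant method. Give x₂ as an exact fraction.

1/5

g(1) = 4, g(0) = -1. x₂ = 0 - (-1)·(0 - 1)/((-1) - 4) = 1/5.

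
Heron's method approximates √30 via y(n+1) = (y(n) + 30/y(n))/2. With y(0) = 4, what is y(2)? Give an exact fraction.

y(1) = (4 + 30/4)/2 = 23/4.
y(2) = (23/4 + 30/(23/4))/2 = 1009/184.

1009/184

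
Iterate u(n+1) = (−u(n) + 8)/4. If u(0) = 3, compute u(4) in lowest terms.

u(1) = (−3 + 8)/4 = 5/4.
u(2) = (−(5/4) + 8)/4 = 27/16.
u(3) = (−(27/16) + 8)/4 = 101/64.
u(4) = (−(101/64) + 8)/4 = 411/256.

411/256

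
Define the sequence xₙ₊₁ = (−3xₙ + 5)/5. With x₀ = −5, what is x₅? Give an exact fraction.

x₁ = (−3·(−5) + 5)/5 = 4.
x₂ = (−3·4 + 5)/5 = −7/5.
x₃ = (−3·(−7/5) + 5)/5 = 46/25.
x₄ = (−3·(46/25) + 5)/5 = −13/125.
x₅ = (−3·(−13/125) + 5)/5 = 664/625.

664/625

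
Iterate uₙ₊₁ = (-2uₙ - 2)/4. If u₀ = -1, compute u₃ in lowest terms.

u₁ = (-2·(-1) - 2)/4 = 0.
u₂ = (-2·0 - 2)/4 = -1/2.
u₃ = (-2·(-1/2) - 2)/4 = -1/4.

-1/4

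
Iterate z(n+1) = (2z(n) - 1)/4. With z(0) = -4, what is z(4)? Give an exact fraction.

z(1) = (2·(-4) - 1)/4 = -9/4.
z(2) = (2·(-9/4) - 1)/4 = -11/8.
z(3) = (2·(-11/8) - 1)/4 = -15/16.
z(4) = (2·(-15/16) - 1)/4 = -23/32.

-23/32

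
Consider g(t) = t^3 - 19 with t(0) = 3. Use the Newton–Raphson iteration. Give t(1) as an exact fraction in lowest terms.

g'(t) = 3t^2.
g(3) = 8, g'(3) = 27, so t(1) = 3 - 8/27 = 73/27.

73/27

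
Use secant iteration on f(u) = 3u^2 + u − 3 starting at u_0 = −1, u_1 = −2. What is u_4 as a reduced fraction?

−3714/3145

f(−1) = −1, f(−2) = 7. u_2 = (−2) − 7·((−2) − (−1))/(7 − (−1)) = −9/8.
f(−2) = 7, f(−9/8) = −21/64. u_3 = (−9/8) − (−21/64)·((−9/8) − (−2))/((−21/64) − 7) = −78/67.
f(−9/8) = −21/64, f(−78/67) = −441/4489. u_4 = (−78/67) − (−441/4489)·((−78/67) − (−9/8))/((−441/4489) − (−21/64)) = −3714/3145.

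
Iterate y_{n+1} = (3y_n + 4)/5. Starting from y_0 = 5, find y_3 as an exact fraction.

331/125

y_1 = (3·5 + 4)/5 = 19/5.
y_2 = (3·(19/5) + 4)/5 = 77/25.
y_3 = (3·(77/25) + 4)/5 = 331/125.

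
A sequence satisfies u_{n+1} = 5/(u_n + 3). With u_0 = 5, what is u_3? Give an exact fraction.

u_1 = 5/(5 + 3) = 5/8.
u_2 = 5/(5/8 + 3) = 40/29.
u_3 = 5/(40/29 + 3) = 145/127.

145/127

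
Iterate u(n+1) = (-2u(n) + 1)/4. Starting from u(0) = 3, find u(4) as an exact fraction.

u(1) = (-2·3 + 1)/4 = -5/4.
u(2) = (-2·(-5/4) + 1)/4 = 7/8.
u(3) = (-2·(7/8) + 1)/4 = -3/16.
u(4) = (-2·(-3/16) + 1)/4 = 11/32.

11/32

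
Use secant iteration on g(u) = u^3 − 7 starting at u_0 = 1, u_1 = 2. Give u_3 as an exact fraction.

1045/547

g(1) = −6, g(2) = 1. u_2 = 2 − 1·(2 − 1)/(1 − (−6)) = 13/7.
g(2) = 1, g(13/7) = −204/343. u_3 = (13/7) − (−204/343)·((13/7) − 2)/((−204/343) − 1) = 1045/547.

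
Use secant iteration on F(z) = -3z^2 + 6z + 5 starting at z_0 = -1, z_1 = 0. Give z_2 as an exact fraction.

-5/9

F(-1) = -4, F(0) = 5. z_2 = 0 - 5·(0 - (-1))/(5 - (-4)) = -5/9.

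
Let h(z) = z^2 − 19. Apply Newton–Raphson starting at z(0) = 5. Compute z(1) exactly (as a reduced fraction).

h'(z) = 2z.
h(5) = 6, h'(5) = 10, so z(1) = 5 − 6/10 = 22/5.

22/5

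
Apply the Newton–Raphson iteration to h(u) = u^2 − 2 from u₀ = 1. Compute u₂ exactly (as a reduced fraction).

h'(u) = 2u.
h(1) = −1, h'(1) = 2, so u₁ = 1 − (−1)/2 = 3/2.
h(3/2) = 1/4, h'(3/2) = 3, so u₂ = (3/2) − (1/4)/3 = 17/12.

17/12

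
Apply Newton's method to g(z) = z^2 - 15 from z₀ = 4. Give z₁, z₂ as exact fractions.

z₁ = 31/8, z₂ = 1921/496

g'(z) = 2z.
g(4) = 1, g'(4) = 8, so z₁ = 4 - 1/8 = 31/8.
g(31/8) = 1/64, g'(31/8) = 31/4, so z₂ = (31/8) - (1/64)/(31/4) = 1921/496.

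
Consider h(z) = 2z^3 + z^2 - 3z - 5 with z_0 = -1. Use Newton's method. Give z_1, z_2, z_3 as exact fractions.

z_1 = 2, z_2 = 41/25, z_3 = 395834/256525

h'(z) = 6z^2 + 2z - 3.
h(-1) = -3, h'(-1) = 1, so z_1 = (-1) - (-3)/1 = 2.
h(2) = 9, h'(2) = 25, so z_2 = 2 - 9/25 = 41/25.
h(41/25) = 24867/15625, h'(41/25) = 10261/625, so z_3 = (41/25) - (24867/15625)/(10261/625) = 395834/256525.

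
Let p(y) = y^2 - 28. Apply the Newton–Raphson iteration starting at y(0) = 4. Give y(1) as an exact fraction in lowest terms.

p'(y) = 2y.
p(4) = -12, p'(4) = 8, so y(1) = 4 - (-12)/8 = 11/2.

11/2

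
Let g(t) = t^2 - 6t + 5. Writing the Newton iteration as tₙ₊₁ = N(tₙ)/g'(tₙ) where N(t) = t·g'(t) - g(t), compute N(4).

g'(t) = 2t - 6.
N(t) = t·g'(t) - g(t) = t·(2t - 6) - (t^2 - 6t + 5) = t^2 - 5.
N(4) = 11.

11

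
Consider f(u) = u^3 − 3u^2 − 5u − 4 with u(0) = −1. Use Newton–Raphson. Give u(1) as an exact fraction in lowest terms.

−1/4

f'(u) = 3u^2 − 6u − 5.
f(−1) = −3, f'(−1) = 4, so u(1) = (−1) − (−3)/4 = −1/4.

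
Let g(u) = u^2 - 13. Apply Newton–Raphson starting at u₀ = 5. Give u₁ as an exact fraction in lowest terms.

19/5

g'(u) = 2u.
g(5) = 12, g'(5) = 10, so u₁ = 5 - 12/10 = 19/5.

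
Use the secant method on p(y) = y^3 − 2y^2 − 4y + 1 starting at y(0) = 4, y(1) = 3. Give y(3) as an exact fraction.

p(4) = 17, p(3) = −2. y(2) = 3 − (−2)·(3 − 4)/((−2) − 17) = 59/19.
p(3) = −2, p(59/19) = −5236/6859. y(3) = (59/19) − (−5236/6859)·((59/19) − 3)/((−5236/6859) − (−2)) = 13445/4241.

13445/4241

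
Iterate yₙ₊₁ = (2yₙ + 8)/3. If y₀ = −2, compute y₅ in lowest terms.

1624/243

y₁ = (2·(−2) + 8)/3 = 4/3.
y₂ = (2·(4/3) + 8)/3 = 32/9.
y₃ = (2·(32/9) + 8)/3 = 136/27.
y₄ = (2·(136/27) + 8)/3 = 488/81.
y₅ = (2·(488/81) + 8)/3 = 1624/243.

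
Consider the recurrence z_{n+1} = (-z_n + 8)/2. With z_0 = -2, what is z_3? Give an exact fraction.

z_1 = (-(-2) + 8)/2 = 5.
z_2 = (-5 + 8)/2 = 3/2.
z_3 = (-(3/2) + 8)/2 = 13/4.

13/4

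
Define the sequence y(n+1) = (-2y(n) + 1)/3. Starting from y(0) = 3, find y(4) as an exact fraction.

y(1) = (-2·3 + 1)/3 = -5/3.
y(2) = (-2·(-5/3) + 1)/3 = 13/9.
y(3) = (-2·(13/9) + 1)/3 = -17/27.
y(4) = (-2·(-17/27) + 1)/3 = 61/81.

61/81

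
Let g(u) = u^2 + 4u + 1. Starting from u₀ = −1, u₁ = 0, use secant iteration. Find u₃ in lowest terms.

−3/11

g(−1) = −2, g(0) = 1. u₂ = 0 − 1·(0 − (−1))/(1 − (−2)) = −1/3.
g(0) = 1, g(−1/3) = −2/9. u₃ = (−1/3) − (−2/9)·((−1/3) − 0)/((−2/9) − 1) = −3/11.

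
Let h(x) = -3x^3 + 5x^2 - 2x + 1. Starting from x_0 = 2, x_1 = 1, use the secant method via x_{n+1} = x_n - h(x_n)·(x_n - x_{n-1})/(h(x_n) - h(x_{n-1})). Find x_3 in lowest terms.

163/99

h(2) = -7, h(1) = 1. x_2 = 1 - 1·(1 - 2)/(1 - (-7)) = 9/8.
h(1) = 1, h(9/8) = 413/512. x_3 = (9/8) - (413/512)·((9/8) - 1)/((413/512) - 1) = 163/99.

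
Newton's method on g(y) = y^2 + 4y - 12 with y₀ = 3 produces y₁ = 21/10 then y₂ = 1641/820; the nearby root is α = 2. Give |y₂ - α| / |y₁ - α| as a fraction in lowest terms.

1/82

y₁ - α = 21/10 - 2 = 1/10, so |y₁ - α| = 1/10.
y₂ - α = 1641/820 - 2 = 1/820, so |y₂ - α| = 1/820.
Ratio = (1/820) / (1/10) = 1/82.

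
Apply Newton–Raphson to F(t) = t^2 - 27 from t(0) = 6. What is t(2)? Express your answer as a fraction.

291/56

F'(t) = 2t.
F(6) = 9, F'(6) = 12, so t(1) = 6 - 9/12 = 21/4.
F(21/4) = 9/16, F'(21/4) = 21/2, so t(2) = (21/4) - (9/16)/(21/2) = 291/56.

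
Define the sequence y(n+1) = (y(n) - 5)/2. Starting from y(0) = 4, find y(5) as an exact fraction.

-151/32

y(1) = (4 - 5)/2 = -1/2.
y(2) = ((-1/2) - 5)/2 = -11/4.
y(3) = ((-11/4) - 5)/2 = -31/8.
y(4) = ((-31/8) - 5)/2 = -71/16.
y(5) = ((-71/16) - 5)/2 = -151/32.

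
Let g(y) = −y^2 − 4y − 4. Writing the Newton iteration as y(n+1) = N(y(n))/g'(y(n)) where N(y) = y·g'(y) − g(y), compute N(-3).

−5

g'(y) = −2y − 4.
N(y) = y·g'(y) − g(y) = y·(−2y − 4) − (−y^2 − 4y − 4) = −y^2 + 4.
N(-3) = −5.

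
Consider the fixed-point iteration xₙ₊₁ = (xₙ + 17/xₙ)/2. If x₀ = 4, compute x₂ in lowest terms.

x₁ = (4 + 17/4)/2 = 33/8.
x₂ = (33/8 + 17/(33/8))/2 = 2177/528.

2177/528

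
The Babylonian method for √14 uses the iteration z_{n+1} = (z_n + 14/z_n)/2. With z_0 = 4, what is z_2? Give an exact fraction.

z_1 = (4 + 14/4)/2 = 15/4.
z_2 = (15/4 + 14/(15/4))/2 = 449/120.

449/120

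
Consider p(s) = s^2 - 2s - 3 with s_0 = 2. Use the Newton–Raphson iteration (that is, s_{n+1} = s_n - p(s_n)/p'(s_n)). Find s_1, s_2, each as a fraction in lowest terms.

p'(s) = 2s - 2.
p(2) = -3, p'(2) = 2, so s_1 = 2 - (-3)/2 = 7/2.
p(7/2) = 9/4, p'(7/2) = 5, so s_2 = (7/2) - (9/4)/5 = 61/20.

s_1 = 7/2, s_2 = 61/20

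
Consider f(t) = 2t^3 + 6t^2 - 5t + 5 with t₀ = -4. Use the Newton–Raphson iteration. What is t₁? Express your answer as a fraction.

-165/43

f'(t) = 6t^2 + 12t - 5.
f(-4) = -7, f'(-4) = 43, so t₁ = (-4) - (-7)/43 = -165/43.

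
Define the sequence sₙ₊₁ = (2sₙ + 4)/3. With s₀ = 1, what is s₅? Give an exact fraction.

s₁ = (2·1 + 4)/3 = 2.
s₂ = (2·2 + 4)/3 = 8/3.
s₃ = (2·(8/3) + 4)/3 = 28/9.
s₄ = (2·(28/9) + 4)/3 = 92/27.
s₅ = (2·(92/27) + 4)/3 = 292/81.

292/81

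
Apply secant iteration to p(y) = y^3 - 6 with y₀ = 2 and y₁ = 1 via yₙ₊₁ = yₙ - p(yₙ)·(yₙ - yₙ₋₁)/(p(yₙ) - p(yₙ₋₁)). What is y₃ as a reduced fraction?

p(2) = 2, p(1) = -5. y₂ = 1 - (-5)·(1 - 2)/((-5) - 2) = 12/7.
p(1) = -5, p(12/7) = -330/343. y₃ = (12/7) - (-330/343)·((12/7) - 1)/((-330/343) - (-5)) = 522/277.

522/277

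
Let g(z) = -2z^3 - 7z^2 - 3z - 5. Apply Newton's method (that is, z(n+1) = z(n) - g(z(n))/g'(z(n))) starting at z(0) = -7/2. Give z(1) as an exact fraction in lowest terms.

g'(z) = -6z^2 - 14z - 3.
g(-7/2) = 11/2, g'(-7/2) = -55/2, so z(1) = (-7/2) - (11/2)/(-55/2) = -33/10.

-33/10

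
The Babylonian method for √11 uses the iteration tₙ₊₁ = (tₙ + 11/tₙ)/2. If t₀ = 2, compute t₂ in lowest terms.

401/120

t₁ = (2 + 11/2)/2 = 15/4.
t₂ = (15/4 + 11/(15/4))/2 = 401/120.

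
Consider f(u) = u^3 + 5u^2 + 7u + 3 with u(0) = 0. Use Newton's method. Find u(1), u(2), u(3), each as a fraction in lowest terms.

u(1) = −3/7, u(2) = −24/35, u(3) = −5043/6055

f'(u) = 3u^2 + 10u + 7.
f(0) = 3, f'(0) = 7, so u(1) = 0 − 3/7 = −3/7.
f(−3/7) = 288/343, f'(−3/7) = 160/49, so u(2) = (−3/7) − (288/343)/(160/49) = −24/35.
f(−24/35) = 9801/42875, f'(−24/35) = 1903/1225, so u(3) = (−24/35) − (9801/42875)/(1903/1225) = −5043/6055.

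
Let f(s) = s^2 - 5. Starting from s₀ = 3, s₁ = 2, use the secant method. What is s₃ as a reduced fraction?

47/21

f(3) = 4, f(2) = -1. s₂ = 2 - (-1)·(2 - 3)/((-1) - 4) = 11/5.
f(2) = -1, f(11/5) = -4/25. s₃ = (11/5) - (-4/25)·((11/5) - 2)/((-4/25) - (-1)) = 47/21.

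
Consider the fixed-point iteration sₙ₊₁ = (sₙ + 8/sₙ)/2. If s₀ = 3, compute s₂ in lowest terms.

577/204

s₁ = (3 + 8/3)/2 = 17/6.
s₂ = (17/6 + 8/(17/6))/2 = 577/204.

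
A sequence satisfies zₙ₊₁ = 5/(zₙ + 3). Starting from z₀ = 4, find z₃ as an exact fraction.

z₁ = 5/(4 + 3) = 5/7.
z₂ = 5/(5/7 + 3) = 35/26.
z₃ = 5/(35/26 + 3) = 130/113.

130/113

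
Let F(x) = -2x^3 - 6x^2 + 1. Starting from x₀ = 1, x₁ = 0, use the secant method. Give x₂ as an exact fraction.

F(1) = -7, F(0) = 1. x₂ = 0 - 1·(0 - 1)/(1 - (-7)) = 1/8.

1/8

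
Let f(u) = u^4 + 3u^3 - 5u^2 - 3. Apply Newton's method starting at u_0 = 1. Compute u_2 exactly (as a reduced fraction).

761/413

f'(u) = 4u^3 + 9u^2 - 10u.
f(1) = -4, f'(1) = 3, so u_1 = 1 - (-4)/3 = 7/3.
f(7/3) = 3040/81, f'(7/3) = 2065/27, so u_2 = (7/3) - (3040/81)/(2065/27) = 761/413.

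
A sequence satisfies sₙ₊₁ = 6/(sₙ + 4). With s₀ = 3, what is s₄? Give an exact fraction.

s₁ = 6/(3 + 4) = 6/7.
s₂ = 6/(6/7 + 4) = 21/17.
s₃ = 6/(21/17 + 4) = 102/89.
s₄ = 6/(102/89 + 4) = 267/229.

267/229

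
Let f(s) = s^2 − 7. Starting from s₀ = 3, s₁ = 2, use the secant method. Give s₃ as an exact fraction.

61/23

f(3) = 2, f(2) = −3. s₂ = 2 − (−3)·(2 − 3)/((−3) − 2) = 13/5.
f(2) = −3, f(13/5) = −6/25. s₃ = (13/5) − (−6/25)·((13/5) − 2)/((−6/25) − (−3)) = 61/23.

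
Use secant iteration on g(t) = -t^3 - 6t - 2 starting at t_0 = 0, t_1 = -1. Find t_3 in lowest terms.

-116/361

g(0) = -2, g(-1) = 5. t_2 = (-1) - 5·((-1) - 0)/(5 - (-2)) = -2/7.
g(-1) = 5, g(-2/7) = -90/343. t_3 = (-2/7) - (-90/343)·((-2/7) - (-1))/((-90/343) - 5) = -116/361.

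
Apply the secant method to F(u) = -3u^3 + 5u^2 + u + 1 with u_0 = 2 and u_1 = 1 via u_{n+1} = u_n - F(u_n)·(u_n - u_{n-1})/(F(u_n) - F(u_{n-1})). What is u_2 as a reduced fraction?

F(2) = -1, F(1) = 4. u_2 = 1 - 4·(1 - 2)/(4 - (-1)) = 9/5.

9/5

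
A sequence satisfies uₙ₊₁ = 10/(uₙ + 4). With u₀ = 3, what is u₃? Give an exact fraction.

190/111

u₁ = 10/(3 + 4) = 10/7.
u₂ = 10/(10/7 + 4) = 35/19.
u₃ = 10/(35/19 + 4) = 190/111.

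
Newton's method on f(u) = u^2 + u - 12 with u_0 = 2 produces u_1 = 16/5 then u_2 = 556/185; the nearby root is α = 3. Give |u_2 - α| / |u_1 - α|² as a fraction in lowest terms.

5/37

u_1 - α = 16/5 - 3 = 1/5, so |u_1 - α| = 1/5.
u_2 - α = 556/185 - 3 = 1/185, so |u_2 - α| = 1/185.
|u_1 - α|² = 1/25.
Ratio = (1/185) / (1/25) = 5/37.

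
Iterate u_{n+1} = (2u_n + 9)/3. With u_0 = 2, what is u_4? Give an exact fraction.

u_1 = (2·2 + 9)/3 = 13/3.
u_2 = (2·(13/3) + 9)/3 = 53/9.
u_3 = (2·(53/9) + 9)/3 = 187/27.
u_4 = (2·(187/27) + 9)/3 = 617/81.

617/81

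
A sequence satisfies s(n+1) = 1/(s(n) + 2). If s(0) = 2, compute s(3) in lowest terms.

9/22

s(1) = 1/(2 + 2) = 1/4.
s(2) = 1/(1/4 + 2) = 4/9.
s(3) = 1/(4/9 + 2) = 9/22.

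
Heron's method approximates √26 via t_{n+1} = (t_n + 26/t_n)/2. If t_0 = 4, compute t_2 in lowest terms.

857/168

t_1 = (4 + 26/4)/2 = 21/4.
t_2 = (21/4 + 26/(21/4))/2 = 857/168.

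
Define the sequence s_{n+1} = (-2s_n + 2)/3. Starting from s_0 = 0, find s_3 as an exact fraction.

14/27

s_1 = (-2·0 + 2)/3 = 2/3.
s_2 = (-2·(2/3) + 2)/3 = 2/9.
s_3 = (-2·(2/9) + 2)/3 = 14/27.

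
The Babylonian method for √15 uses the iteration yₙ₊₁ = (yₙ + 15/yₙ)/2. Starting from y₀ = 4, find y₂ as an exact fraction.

1921/496

y₁ = (4 + 15/4)/2 = 31/8.
y₂ = (31/8 + 15/(31/8))/2 = 1921/496.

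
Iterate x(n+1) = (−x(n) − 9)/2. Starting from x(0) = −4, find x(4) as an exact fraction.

−49/16

x(1) = (−(−4) − 9)/2 = −5/2.
x(2) = (−(−5/2) − 9)/2 = −13/4.
x(3) = (−(−13/4) − 9)/2 = −23/8.
x(4) = (−(−23/8) − 9)/2 = −49/16.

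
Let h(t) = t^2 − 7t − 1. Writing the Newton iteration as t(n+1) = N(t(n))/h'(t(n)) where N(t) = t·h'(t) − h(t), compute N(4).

h'(t) = 2t − 7.
N(t) = t·h'(t) − h(t) = t·(2t − 7) − (t^2 − 7t − 1) = t^2 + 1.
N(4) = 17.

17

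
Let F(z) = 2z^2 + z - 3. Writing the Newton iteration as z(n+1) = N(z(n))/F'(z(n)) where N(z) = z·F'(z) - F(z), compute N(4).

35

F'(z) = 4z + 1.
N(z) = z·F'(z) - F(z) = z·(4z + 1) - (2z^2 + z - 3) = 2z^2 + 3.
N(4) = 35.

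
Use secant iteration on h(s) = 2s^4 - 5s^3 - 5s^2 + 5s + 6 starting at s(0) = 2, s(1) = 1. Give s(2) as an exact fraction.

h(2) = -12, h(1) = 3. s(2) = 1 - 3·(1 - 2)/(3 - (-12)) = 6/5.

6/5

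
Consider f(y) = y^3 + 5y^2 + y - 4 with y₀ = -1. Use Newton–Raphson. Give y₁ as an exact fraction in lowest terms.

-7/6

f'(y) = 3y^2 + 10y + 1.
f(-1) = -1, f'(-1) = -6, so y₁ = (-1) - (-1)/(-6) = -7/6.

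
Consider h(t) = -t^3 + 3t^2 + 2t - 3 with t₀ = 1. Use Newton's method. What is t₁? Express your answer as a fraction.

4/5

h'(t) = -3t^2 + 6t + 2.
h(1) = 1, h'(1) = 5, so t₁ = 1 - 1/5 = 4/5.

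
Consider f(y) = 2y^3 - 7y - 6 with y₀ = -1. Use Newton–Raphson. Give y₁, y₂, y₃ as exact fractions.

f'(y) = 6y^2 - 7.
f(-1) = -1, f'(-1) = -1, so y₁ = (-1) - (-1)/(-1) = -2.
f(-2) = -8, f'(-2) = 17, so y₂ = (-2) - (-8)/17 = -26/17.
f(-26/17) = -12032/4913, f'(-26/17) = 2033/289, so y₃ = (-26/17) - (-12032/4913)/(2033/289) = -40826/34561.

y₁ = -2, y₂ = -26/17, y₃ = -40826/34561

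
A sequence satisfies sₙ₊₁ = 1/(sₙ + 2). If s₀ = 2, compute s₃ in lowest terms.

9/22

s₁ = 1/(2 + 2) = 1/4.
s₂ = 1/(1/4 + 2) = 4/9.
s₃ = 1/(4/9 + 2) = 9/22.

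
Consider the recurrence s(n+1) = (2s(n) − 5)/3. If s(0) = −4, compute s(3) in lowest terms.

−127/27

s(1) = (2·(−4) − 5)/3 = −13/3.
s(2) = (2·(−13/3) − 5)/3 = −41/9.
s(3) = (2·(−41/9) − 5)/3 = −127/27.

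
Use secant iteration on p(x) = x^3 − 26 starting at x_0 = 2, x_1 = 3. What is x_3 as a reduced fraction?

28370/9577

p(2) = −18, p(3) = 1. x_2 = 3 − 1·(3 − 2)/(1 − (−18)) = 56/19.
p(3) = 1, p(56/19) = −2718/6859. x_3 = (56/19) − (−2718/6859)·((56/19) − 3)/((−2718/6859) − 1) = 28370/9577.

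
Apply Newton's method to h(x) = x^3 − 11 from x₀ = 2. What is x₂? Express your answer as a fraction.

h'(x) = 3x^2.
h(2) = −3, h'(2) = 12, so x₁ = 2 − (−3)/12 = 9/4.
h(9/4) = 25/64, h'(9/4) = 243/16, so x₂ = (9/4) − (25/64)/(243/16) = 1081/486.

1081/486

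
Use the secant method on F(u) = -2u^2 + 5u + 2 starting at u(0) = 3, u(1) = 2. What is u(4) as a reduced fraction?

2078/729

F(3) = -1, F(2) = 4. u(2) = 2 - 4·(2 - 3)/(4 - (-1)) = 14/5.
F(2) = 4, F(14/5) = 8/25. u(3) = (14/5) - (8/25)·((14/5) - 2)/((8/25) - 4) = 66/23.
F(14/5) = 8/25, F(66/23) = -64/529. u(4) = (66/23) - (-64/529)·((66/23) - (14/5))/((-64/529) - (8/25)) = 2078/729.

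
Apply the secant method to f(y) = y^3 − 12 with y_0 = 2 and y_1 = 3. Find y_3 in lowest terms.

f(2) = −4, f(3) = 15. y_2 = 3 − 15·(3 − 2)/(15 − (−4)) = 42/19.
f(3) = 15, f(42/19) = −8220/6859. y_3 = (42/19) − (−8220/6859)·((42/19) − 3)/((−8220/6859) − 15) = 5602/2469.

5602/2469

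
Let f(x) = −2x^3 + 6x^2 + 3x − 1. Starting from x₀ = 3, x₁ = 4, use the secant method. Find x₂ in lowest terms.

95/29

f(3) = 8, f(4) = −21. x₂ = 4 − (−21)·(4 − 3)/((−21) − 8) = 95/29.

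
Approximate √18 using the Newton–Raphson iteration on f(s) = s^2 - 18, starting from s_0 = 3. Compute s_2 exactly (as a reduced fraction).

f'(s) = 2s.
f(3) = -9, f'(3) = 6, so s_1 = 3 - (-9)/6 = 9/2.
f(9/2) = 9/4, f'(9/2) = 9, so s_2 = (9/2) - (9/4)/9 = 17/4.

17/4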